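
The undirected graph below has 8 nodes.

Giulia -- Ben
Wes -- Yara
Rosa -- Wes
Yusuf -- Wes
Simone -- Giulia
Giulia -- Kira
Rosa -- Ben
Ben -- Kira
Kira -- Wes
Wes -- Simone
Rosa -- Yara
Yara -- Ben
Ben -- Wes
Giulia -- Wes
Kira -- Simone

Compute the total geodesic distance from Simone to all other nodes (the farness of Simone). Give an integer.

11

Distances from Simone: Ben:2, Giulia:1, Kira:1, Rosa:2, Wes:1, Yara:2, Yusuf:2.
Sum = 2 + 1 + 1 + 2 + 1 + 2 + 2 = 11.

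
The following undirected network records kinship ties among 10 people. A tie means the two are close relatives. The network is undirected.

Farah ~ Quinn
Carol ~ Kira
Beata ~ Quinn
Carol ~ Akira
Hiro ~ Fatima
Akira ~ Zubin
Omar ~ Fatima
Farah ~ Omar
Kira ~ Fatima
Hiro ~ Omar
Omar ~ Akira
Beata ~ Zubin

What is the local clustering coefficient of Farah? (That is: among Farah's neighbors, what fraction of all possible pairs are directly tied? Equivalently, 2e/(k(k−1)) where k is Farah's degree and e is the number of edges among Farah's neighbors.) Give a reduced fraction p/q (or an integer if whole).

Farah's neighbors: Omar and Quinn (k = 2).
Possible neighbor pairs: C(2,2) = 1. Edges among them: none → e = 0.
Clustering(Farah) = 0/1.

0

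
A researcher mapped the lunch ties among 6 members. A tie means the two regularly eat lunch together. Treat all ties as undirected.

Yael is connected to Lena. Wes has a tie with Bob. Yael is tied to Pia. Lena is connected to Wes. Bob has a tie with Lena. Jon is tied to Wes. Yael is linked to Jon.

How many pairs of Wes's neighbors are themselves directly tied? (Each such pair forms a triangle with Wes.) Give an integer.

Wes's neighbors: Bob, Jon, and Lena.
Neighbor pairs that are themselves tied: Wes–Bob–Lena. Each forms one triangle with Wes, for 1 in total.

1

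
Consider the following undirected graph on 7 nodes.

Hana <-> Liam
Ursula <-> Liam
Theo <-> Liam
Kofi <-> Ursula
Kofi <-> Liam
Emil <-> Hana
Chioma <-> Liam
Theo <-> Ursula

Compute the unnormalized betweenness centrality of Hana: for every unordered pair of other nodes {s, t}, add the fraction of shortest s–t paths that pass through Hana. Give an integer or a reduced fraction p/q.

Pairs whose geodesics pass through Hana — Chioma–Emil: 1; Ursula–Emil: 1; Theo–Emil: 1; Liam–Emil: 1; Emil–Kofi: 1.
All other pairs contribute 0.
Summing the contributions gives betweenness(Hana) = 5.

5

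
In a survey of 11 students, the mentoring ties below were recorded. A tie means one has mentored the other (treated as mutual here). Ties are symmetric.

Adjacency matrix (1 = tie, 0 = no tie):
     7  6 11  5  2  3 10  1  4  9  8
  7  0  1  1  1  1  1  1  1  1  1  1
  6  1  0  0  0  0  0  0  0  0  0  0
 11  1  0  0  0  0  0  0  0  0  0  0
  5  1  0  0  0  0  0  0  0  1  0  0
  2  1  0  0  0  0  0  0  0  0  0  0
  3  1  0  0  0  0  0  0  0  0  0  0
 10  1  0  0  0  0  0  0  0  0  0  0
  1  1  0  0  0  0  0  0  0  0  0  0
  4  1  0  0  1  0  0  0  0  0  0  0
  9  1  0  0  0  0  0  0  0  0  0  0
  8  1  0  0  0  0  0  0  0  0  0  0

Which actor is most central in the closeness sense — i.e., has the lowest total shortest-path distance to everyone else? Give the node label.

Farness (sum of distances to all others) for each node — 1:19, 2:19, 3:19, 4:18, 5:18, 6:19, 7:10, 8:19, 9:19, 10:19, 11:19.
The smallest farness is 10, for 7, so 7 has the highest closeness.

7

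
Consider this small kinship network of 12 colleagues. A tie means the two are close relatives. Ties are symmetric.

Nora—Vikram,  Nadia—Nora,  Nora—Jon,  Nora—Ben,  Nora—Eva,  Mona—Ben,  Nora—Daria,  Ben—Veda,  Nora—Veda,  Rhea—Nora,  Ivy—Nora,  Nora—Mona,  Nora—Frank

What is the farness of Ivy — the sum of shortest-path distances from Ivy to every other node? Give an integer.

21

Distances from Ivy: Ben:2, Daria:2, Eva:2, Frank:2, Jon:2, Mona:2, Nadia:2, Nora:1, Rhea:2, Veda:2, Vikram:2.
Sum = 2 + 2 + 2 + 2 + 2 + 2 + 2 + 1 + 2 + 2 + 2 = 21.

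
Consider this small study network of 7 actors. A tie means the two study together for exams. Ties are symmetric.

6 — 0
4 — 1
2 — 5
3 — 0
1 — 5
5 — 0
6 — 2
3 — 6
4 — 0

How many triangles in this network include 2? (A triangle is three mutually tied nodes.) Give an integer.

2's neighbors are 5 and 6, but none of them are tied to each other, so no triangle contains 2.

0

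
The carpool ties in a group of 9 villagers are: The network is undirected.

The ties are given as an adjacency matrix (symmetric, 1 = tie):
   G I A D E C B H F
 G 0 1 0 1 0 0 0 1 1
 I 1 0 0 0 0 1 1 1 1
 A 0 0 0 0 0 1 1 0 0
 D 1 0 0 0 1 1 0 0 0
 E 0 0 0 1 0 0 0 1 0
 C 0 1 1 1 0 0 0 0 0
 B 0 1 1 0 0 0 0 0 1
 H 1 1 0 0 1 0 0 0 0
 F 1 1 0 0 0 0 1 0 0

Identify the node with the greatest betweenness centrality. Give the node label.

Unnormalized betweenness of each node: A:3/4, B:5/2, C:9/2, D:43/12, E:1/2, F:1, G:11/3, H:19/6, I:25/3.
I has the largest value, 25/3, making it the main broker — the node through which the most shortest paths run.

I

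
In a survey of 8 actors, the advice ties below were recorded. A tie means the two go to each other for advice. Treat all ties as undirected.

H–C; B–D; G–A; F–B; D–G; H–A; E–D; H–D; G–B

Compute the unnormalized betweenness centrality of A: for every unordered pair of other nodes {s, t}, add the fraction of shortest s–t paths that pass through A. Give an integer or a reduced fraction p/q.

Pairs whose geodesics pass through A — C–G: 1/2; H–G: 1/2.
All other pairs contribute 0.
Summing the contributions gives betweenness(A) = 1.

1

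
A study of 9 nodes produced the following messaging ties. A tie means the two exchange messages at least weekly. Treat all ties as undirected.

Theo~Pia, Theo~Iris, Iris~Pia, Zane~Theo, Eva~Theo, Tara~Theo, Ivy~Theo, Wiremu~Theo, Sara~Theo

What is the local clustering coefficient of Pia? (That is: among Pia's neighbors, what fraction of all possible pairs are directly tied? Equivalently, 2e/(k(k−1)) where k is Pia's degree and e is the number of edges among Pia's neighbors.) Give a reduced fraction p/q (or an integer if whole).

Pia's neighbors: Iris and Theo (k = 2).
Possible neighbor pairs: C(2,2) = 1. Edges among them: Iris–Theo → e = 1.
Clustering(Pia) = 1/1.

1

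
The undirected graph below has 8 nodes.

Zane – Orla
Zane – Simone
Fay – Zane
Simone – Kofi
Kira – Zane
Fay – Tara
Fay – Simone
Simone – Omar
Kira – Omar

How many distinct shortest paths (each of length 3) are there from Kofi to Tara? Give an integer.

The shortest distance is 3, and the only length-3 path is Kofi–Simone–Fay–Tara. So there is exactly 1 shortest path.

1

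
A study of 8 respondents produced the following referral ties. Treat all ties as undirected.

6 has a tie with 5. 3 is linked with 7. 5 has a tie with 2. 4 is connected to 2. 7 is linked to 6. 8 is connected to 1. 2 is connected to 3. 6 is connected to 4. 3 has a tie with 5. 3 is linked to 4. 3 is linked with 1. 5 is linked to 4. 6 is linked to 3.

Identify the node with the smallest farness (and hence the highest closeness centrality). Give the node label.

Farness (sum of distances to all others) for each node — 1:12, 2:12, 3:8, 4:11, 5:11, 6:11, 7:13, 8:18.
The smallest farness is 8, for 3, so 3 has the highest closeness.

3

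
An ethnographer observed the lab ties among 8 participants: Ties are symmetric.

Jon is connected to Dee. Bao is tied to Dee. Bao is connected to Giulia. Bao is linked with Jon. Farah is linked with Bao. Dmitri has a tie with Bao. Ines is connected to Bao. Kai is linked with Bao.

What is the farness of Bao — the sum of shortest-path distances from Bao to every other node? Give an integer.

Distances from Bao: Dee:1, Dmitri:1, Farah:1, Giulia:1, Ines:1, Jon:1, Kai:1.
Sum = 1 + 1 + 1 + 1 + 1 + 1 + 1 = 7.

7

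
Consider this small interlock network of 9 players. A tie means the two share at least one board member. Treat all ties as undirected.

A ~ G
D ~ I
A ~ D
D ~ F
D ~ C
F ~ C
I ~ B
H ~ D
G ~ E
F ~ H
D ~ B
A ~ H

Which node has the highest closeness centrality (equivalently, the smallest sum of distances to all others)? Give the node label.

Farness (sum of distances to all others) for each node — A:13, B:17, C:17, D:11, E:25, F:16, G:18, H:14, I:17.
The smallest farness is 11, for D, so D has the highest closeness.

D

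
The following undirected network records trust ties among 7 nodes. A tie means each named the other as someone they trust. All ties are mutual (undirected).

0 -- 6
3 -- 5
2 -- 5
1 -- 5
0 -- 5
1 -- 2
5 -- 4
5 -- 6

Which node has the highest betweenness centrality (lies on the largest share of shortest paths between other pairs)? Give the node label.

5

Unnormalized betweenness of each node: 0:0, 1:0, 2:0, 3:0, 4:0, 5:13, 6:0.
5 has the largest value, 13, making it the main broker — the node through which the most shortest paths run.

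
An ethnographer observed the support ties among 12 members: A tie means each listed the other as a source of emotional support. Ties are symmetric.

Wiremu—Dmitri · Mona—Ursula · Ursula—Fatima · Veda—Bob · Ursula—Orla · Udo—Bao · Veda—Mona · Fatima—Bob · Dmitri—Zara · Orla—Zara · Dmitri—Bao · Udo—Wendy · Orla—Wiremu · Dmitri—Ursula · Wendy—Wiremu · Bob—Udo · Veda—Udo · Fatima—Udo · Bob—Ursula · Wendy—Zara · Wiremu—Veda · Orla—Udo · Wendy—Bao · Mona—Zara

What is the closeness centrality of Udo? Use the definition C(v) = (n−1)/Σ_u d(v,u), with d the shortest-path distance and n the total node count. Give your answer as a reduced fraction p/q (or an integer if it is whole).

Distances from Udo: Bao:1, Bob:1, Dmitri:2, Fatima:1, Mona:2, Orla:1, Ursula:2, Veda:1, Wendy:1, Wiremu:2, Zara:2. Sum = 16.
n = 12, so closeness = 11/16.

11/16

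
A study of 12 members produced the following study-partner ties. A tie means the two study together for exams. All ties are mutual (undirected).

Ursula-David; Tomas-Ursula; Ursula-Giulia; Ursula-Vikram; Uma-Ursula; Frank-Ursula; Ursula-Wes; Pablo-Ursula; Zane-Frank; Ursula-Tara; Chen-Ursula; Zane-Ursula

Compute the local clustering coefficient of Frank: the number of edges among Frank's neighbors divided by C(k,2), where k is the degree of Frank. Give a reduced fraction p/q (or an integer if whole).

Frank's neighbors: Ursula and Zane (k = 2).
Possible neighbor pairs: C(2,2) = 1. Edges among them: Ursula–Zane → e = 1.
Clustering(Frank) = 1/1.

1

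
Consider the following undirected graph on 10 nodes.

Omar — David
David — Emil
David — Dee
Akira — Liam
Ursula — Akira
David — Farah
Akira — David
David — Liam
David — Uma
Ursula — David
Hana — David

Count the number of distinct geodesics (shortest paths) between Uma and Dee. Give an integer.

The shortest distance is 2, and the only length-2 path is Uma–David–Dee. So there is exactly 1 shortest path.

1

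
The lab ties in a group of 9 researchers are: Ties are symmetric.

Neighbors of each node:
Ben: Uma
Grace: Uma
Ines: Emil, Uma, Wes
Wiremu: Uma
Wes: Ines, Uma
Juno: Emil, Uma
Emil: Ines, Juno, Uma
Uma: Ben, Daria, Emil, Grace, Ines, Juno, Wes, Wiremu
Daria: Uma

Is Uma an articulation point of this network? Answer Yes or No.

Yes

Removing Uma leaves {Daria} with no path to {Emil, Ines, Juno, and Wes}, so the network splits into 5 components. Uma is a cut vertex.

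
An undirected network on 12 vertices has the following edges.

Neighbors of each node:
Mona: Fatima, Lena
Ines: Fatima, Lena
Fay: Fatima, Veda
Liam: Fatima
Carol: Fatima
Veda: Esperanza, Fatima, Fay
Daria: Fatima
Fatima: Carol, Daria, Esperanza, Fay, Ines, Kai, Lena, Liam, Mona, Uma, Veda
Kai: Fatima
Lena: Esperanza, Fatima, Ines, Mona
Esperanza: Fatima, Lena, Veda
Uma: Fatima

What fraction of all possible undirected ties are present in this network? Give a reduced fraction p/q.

8/33

There are 16 edges and 12 nodes, so the maximum possible is C(12,2) = 66.
Density = 16/66 = 8/33.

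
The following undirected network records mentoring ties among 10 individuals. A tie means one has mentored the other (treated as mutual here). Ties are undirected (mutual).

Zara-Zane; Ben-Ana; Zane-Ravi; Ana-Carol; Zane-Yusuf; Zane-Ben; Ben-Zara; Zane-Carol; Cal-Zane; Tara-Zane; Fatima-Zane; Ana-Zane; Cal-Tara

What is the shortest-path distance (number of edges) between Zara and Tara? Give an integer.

2

One shortest route is Zara – Zane – Tara, which uses 2 edges, and Zara and Tara are not directly tied, so nothing shorter exists. So d(Zara,Tara) = 2.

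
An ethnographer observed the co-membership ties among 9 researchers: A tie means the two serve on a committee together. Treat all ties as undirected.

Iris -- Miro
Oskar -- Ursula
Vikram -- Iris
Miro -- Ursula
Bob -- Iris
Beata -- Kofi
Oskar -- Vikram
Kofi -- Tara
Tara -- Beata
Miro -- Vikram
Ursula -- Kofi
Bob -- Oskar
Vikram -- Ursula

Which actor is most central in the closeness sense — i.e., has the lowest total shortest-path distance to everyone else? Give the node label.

Ursula

Farness (sum of distances to all others) for each node — Beata:21, Bob:19, Iris:18, Kofi:15, Miro:15, Oskar:15, Tara:21, Ursula:12, Vikram:14.
The smallest farness is 12, for Ursula, so Ursula has the highest closeness.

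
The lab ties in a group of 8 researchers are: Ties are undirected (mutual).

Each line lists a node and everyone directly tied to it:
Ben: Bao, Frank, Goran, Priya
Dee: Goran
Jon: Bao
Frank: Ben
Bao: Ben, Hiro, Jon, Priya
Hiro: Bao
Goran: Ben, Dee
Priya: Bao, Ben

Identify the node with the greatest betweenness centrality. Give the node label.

Unnormalized betweenness of each node: Bao:11, Ben:14, Dee:0, Frank:0, Goran:6, Hiro:0, Jon:0, Priya:0.
Ben has the largest value, 14, making it the main broker — the node through which the most shortest paths run.

Ben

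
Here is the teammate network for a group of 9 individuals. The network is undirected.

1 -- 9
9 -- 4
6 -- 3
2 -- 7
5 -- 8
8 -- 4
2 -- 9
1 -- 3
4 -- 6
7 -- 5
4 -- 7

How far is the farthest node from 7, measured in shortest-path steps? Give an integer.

Distances from 7: 1:3, 2:1, 3:3, 4:1, 5:1, 6:2, 8:2, 9:2.
The largest is 3 (to 1 and 3), so the eccentricity of 7 is 3.

3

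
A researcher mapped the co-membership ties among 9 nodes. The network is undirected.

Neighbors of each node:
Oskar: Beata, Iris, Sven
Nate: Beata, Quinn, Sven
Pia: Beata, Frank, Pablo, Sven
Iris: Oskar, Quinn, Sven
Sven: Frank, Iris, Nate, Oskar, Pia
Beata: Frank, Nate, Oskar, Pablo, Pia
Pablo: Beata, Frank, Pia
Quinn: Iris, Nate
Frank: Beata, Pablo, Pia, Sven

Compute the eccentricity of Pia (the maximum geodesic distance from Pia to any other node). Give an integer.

Distances from Pia: Beata:1, Frank:1, Iris:2, Nate:2, Oskar:2, Pablo:1, Quinn:3, Sven:1.
The largest is 3 (to Quinn), so the eccentricity of Pia is 3.

3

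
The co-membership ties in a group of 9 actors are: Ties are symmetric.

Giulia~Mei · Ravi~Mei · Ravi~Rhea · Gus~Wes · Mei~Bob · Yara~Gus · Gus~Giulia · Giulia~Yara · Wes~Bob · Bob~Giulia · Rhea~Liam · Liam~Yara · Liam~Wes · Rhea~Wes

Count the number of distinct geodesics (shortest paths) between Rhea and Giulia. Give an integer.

4

The shortest distance is 3. The length-3 paths are: Rhea–Liam–Yara–Giulia; Rhea–Wes–Gus–Giulia; Rhea–Wes–Bob–Giulia; Rhea–Ravi–Mei–Giulia.
That gives 4 distinct shortest paths.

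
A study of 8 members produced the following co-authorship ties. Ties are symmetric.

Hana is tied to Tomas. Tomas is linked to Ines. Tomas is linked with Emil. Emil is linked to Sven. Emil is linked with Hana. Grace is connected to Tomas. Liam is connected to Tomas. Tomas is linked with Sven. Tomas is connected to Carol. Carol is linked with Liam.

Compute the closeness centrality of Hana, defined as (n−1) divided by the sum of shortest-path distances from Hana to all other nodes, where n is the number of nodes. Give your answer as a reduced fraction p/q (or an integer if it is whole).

Distances from Hana: Carol:2, Emil:1, Grace:2, Ines:2, Liam:2, Sven:2, Tomas:1. Sum = 12.
n = 8, so closeness = 7/12.

7/12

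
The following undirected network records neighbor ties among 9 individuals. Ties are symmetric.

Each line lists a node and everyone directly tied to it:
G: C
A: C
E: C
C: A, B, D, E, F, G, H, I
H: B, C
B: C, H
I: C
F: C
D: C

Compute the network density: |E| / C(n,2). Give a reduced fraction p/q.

There are 9 edges and 9 nodes, so the maximum possible is C(9,2) = 36.
Density = 9/36 = 1/4.

1/4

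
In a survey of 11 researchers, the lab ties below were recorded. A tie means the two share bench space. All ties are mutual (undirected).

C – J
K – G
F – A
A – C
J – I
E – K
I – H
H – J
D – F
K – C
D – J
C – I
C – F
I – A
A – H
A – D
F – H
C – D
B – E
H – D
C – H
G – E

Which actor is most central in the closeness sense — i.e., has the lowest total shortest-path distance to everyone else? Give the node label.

C

Farness (sum of distances to all others) for each node — A:19, B:32, C:14, D:19, E:23, F:20, G:24, H:18, I:20, J:20, K:17.
The smallest farness is 14, for C, so C has the highest closeness.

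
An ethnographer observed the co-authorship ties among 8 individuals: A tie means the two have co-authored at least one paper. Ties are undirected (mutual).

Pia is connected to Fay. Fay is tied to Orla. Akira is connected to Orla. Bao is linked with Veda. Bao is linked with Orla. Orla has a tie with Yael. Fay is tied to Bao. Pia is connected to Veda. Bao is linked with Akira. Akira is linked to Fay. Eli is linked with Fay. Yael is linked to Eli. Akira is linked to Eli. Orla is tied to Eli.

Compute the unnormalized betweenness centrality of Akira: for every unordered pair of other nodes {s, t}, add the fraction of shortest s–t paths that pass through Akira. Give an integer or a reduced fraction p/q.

7/12

Pairs whose geodesics pass through Akira — Veda–Eli: 1/4; Bao–Eli: 1/3.
All other pairs contribute 0.
Summing the contributions gives betweenness(Akira) = 7/12.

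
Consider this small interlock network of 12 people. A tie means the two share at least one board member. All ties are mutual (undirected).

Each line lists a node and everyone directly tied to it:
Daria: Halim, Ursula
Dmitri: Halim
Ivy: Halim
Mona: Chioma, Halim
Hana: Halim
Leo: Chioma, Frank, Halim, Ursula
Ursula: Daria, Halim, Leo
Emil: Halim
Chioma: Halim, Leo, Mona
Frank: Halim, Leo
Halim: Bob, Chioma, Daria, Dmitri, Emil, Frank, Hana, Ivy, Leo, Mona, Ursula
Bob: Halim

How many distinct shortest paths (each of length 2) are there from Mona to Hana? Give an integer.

The shortest distance is 2, and the only length-2 path is Mona–Halim–Hana. So there is exactly 1 shortest path.

1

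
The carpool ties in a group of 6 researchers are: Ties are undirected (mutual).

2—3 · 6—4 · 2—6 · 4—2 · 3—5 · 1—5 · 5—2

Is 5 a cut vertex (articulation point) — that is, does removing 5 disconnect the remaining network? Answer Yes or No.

Yes

Removing 5 leaves {2, 3, 4, and 6} with no path to {1}, so the network splits into 2 components. 5 is a cut vertex.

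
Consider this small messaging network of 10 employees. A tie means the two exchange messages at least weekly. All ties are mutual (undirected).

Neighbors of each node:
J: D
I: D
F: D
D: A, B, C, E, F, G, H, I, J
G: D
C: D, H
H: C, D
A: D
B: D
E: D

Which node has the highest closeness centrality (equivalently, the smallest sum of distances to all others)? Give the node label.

Farness (sum of distances to all others) for each node — A:17, B:17, C:16, D:9, E:17, F:17, G:17, H:16, I:17, J:17.
The smallest farness is 9, for D, so D has the highest closeness.

D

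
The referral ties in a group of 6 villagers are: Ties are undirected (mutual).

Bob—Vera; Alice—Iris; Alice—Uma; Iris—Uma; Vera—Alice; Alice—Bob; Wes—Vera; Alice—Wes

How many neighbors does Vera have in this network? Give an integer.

Vera is directly tied to Alice, Bob, and Wes. That is 3 neighbors, so the degree of Vera is 3.

3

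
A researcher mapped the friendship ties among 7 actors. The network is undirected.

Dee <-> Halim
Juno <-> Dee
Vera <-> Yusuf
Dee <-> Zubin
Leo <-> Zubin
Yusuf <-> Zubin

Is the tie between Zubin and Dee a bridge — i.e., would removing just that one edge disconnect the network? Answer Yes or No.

Without the Zubin–Dee edge there is no alternate route between Zubin and Dee, so the network disconnects. It is a bridge.

Yes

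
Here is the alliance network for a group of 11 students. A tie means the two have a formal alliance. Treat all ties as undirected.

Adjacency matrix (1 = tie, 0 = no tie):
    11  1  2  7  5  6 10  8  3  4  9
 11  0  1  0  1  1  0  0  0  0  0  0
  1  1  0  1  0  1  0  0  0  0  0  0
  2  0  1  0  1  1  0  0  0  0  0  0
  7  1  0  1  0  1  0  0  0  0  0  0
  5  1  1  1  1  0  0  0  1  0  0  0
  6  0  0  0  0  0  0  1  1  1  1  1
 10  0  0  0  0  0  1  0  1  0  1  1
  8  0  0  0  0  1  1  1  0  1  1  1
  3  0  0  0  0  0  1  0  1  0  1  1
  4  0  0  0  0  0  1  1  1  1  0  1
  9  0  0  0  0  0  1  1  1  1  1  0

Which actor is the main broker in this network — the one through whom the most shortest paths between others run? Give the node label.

8

Unnormalized betweenness of each node: 1:1/3, 2:1/3, 3:0, 4:1/4, 5:74/3, 6:1/4, 7:1/3, 8:101/4, 9:1/4, 10:0, 11:1/3.
8 has the largest value, 101/4, making it the main broker — the node through which the most shortest paths run.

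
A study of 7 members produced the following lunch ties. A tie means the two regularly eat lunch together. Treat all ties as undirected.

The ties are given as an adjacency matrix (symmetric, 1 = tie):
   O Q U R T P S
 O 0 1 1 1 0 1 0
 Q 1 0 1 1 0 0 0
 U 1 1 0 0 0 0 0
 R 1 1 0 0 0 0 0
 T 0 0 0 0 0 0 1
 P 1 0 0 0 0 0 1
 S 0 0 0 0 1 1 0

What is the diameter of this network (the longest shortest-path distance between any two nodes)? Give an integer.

Eccentricity of each node (its greatest distance to any other): O:3, P:2, Q:4, R:4, S:3, T:4, U:4.
The maximum eccentricity is 4, realized for instance by the pair Q–T via Q – O – P – S – T. So the diameter is 4.

4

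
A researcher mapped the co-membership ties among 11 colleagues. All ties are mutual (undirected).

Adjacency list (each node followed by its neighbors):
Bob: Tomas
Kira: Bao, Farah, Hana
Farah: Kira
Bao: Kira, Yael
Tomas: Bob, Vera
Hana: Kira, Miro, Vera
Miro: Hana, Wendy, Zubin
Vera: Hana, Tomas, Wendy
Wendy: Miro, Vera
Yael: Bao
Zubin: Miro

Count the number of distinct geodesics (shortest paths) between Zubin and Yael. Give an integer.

The shortest distance is 5, and the only length-5 path is Zubin–Miro–Hana–Kira–Bao–Yael. So there is exactly 1 shortest path.

1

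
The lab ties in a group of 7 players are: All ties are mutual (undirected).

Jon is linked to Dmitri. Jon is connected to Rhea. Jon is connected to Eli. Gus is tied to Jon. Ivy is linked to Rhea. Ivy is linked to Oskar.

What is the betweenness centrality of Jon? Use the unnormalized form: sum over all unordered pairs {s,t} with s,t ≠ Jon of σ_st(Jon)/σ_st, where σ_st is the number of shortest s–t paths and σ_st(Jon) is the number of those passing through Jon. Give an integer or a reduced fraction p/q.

12

Pairs whose geodesics pass through Jon — Eli–Ivy: 1; Eli–Oskar: 1; Eli–Dmitri: 1; Eli–Gus: 1; Eli–Rhea: 1; Ivy–Dmitri: 1; Ivy–Gus: 1; Oskar–Dmitri: 1; Oskar–Gus: 1; Dmitri–Gus: 1; Dmitri–Rhea: 1; Gus–Rhea: 1.
All other pairs contribute 0.
Summing the contributions gives betweenness(Jon) = 12.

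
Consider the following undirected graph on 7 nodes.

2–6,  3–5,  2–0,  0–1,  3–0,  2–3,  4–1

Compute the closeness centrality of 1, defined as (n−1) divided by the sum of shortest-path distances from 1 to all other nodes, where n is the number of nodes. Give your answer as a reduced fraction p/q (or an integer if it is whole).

Distances from 1: 0:1, 2:2, 3:2, 4:1, 5:3, 6:3. Sum = 12.
n = 7, so closeness = 6/12 = 1/2.

1/2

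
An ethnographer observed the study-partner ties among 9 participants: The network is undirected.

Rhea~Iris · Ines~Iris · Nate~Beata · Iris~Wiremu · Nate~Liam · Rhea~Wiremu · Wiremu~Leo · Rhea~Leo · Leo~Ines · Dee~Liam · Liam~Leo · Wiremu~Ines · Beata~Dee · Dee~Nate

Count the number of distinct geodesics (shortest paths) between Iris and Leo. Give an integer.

The shortest distance is 2. The length-2 paths are: Iris–Rhea–Leo; Iris–Wiremu–Leo; Iris–Ines–Leo.
That gives 3 distinct shortest paths.

3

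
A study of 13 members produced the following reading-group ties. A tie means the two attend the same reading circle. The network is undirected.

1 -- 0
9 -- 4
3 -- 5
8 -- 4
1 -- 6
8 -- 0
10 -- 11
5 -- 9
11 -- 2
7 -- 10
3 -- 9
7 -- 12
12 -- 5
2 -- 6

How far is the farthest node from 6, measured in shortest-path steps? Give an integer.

6

Distances from 6: 0:2, 1:1, 2:1, 3:6, 4:4, 5:6, 7:4, 8:3, 9:5, 10:3, 11:2, 12:5.
The largest is 6 (to 3 and 5), so the eccentricity of 6 is 6.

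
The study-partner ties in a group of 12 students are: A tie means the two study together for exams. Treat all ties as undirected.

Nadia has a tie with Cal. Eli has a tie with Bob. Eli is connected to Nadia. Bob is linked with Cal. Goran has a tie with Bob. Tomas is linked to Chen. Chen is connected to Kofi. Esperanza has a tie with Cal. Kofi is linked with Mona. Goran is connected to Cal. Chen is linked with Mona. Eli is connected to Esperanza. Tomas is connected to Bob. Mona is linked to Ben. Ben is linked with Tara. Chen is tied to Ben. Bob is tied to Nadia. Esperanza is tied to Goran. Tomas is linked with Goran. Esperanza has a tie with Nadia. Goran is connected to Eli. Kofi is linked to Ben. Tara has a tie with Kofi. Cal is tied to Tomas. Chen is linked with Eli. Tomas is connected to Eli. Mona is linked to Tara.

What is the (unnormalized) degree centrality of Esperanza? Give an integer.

4

Esperanza is directly tied to Cal, Eli, Goran, and Nadia. That is 4 neighbors, so the degree of Esperanza is 4.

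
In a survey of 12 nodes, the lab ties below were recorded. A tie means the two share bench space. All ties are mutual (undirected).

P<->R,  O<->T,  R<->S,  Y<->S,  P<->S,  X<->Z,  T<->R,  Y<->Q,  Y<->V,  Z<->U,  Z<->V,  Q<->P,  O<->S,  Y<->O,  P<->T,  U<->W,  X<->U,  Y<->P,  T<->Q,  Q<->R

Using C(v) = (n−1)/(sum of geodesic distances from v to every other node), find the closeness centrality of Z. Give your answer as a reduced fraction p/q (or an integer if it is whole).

11/27

Distances from Z: O:3, P:3, Q:3, R:4, S:3, T:4, U:1, V:1, W:2, X:1, Y:2. Sum = 27.
n = 12, so closeness = 11/27.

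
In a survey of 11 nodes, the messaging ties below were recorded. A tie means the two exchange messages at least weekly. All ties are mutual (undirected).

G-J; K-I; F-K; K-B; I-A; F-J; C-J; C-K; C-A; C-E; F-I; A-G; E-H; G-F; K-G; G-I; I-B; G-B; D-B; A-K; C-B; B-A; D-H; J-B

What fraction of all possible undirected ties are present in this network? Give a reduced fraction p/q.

There are 24 edges and 11 nodes, so the maximum possible is C(11,2) = 55.
Density = 24/55.

24/55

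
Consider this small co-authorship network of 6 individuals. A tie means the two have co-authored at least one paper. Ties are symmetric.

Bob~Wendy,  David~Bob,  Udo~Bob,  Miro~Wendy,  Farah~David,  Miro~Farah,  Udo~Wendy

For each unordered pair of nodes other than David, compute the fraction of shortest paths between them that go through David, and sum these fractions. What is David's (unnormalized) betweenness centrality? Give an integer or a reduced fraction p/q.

Pairs whose geodesics pass through David — Udo–Farah: 1/2; Farah–Bob: 1.
All other pairs contribute 0.
Summing the contributions gives betweenness(David) = 3/2.

3/2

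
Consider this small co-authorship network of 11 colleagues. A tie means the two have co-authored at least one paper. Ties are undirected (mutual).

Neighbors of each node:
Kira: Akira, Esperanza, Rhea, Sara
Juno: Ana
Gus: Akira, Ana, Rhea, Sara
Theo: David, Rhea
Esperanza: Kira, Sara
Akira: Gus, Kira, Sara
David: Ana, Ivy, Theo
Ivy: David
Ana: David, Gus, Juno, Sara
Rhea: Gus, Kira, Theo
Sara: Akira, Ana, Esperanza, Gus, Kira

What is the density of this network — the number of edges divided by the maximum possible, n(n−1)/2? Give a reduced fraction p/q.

16/55

There are 16 edges and 11 nodes, so the maximum possible is C(11,2) = 55.
Density = 16/55.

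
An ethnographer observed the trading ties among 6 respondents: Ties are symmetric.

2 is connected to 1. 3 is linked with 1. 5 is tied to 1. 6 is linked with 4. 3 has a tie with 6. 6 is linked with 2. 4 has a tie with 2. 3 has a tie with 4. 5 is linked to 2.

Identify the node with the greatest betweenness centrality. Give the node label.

2

Unnormalized betweenness of each node: 1:4/3, 2:3, 3:1, 4:1/3, 5:0, 6:1/3.
2 has the largest value, 3, making it the main broker — the node through which the most shortest paths run.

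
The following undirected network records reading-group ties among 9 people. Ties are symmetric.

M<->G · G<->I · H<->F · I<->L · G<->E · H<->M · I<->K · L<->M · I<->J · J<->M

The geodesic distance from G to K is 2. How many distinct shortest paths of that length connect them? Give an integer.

The shortest distance is 2, and the only length-2 path is G–I–K. So there is exactly 1 shortest path.

1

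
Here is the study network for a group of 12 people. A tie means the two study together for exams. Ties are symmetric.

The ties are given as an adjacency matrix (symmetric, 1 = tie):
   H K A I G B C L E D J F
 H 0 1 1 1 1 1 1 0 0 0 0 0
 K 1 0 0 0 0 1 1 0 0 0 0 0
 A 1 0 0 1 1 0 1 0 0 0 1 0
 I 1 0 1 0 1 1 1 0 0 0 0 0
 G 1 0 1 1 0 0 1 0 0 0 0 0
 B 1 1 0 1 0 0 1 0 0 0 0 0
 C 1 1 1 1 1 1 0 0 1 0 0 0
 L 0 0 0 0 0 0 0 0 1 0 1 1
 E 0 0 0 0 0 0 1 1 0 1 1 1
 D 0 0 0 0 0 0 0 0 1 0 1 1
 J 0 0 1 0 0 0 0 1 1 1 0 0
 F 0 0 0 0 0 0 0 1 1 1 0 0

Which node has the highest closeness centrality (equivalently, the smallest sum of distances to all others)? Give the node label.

Farness (sum of distances to all others) for each node — A:18, B:22, C:15, D:24, E:17, F:25, G:21, H:19, I:20, J:20, K:23, L:24.
The smallest farness is 15, for C, so C has the highest closeness.

C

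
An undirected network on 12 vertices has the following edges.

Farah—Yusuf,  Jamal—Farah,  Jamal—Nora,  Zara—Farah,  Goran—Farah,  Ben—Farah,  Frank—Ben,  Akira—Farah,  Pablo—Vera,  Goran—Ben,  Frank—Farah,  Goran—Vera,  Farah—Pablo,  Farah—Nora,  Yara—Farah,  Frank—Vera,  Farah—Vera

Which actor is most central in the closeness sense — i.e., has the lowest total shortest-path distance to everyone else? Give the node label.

Farness (sum of distances to all others) for each node — Akira:21, Ben:19, Farah:11, Frank:19, Goran:19, Jamal:20, Nora:20, Pablo:20, Vera:18, Yara:21, Yusuf:21, Zara:21.
The smallest farness is 11, for Farah, so Farah has the highest closeness.

Farah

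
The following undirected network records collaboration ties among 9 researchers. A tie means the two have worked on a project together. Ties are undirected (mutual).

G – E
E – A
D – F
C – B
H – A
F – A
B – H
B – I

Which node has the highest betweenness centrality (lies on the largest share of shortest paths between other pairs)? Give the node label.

A

Unnormalized betweenness of each node: A:20, B:13, C:0, D:0, E:7, F:7, G:0, H:15, I:0.
A has the largest value, 20, making it the main broker — the node through which the most shortest paths run.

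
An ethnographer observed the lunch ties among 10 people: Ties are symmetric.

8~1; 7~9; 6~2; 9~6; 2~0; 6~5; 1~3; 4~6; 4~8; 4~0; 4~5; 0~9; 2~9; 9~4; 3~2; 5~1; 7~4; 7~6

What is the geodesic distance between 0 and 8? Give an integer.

One shortest route is 0 – 4 – 8, which uses 2 edges, and 0 and 8 are not directly tied, so nothing shorter exists. So d(0,8) = 2.

2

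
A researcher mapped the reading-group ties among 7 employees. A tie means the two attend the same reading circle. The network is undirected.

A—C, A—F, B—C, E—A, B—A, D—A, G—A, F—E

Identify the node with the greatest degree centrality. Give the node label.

Degrees — A:6, B:2, C:2, D:1, E:2, F:2, G:1.
The maximum is 6, attained only by A.

A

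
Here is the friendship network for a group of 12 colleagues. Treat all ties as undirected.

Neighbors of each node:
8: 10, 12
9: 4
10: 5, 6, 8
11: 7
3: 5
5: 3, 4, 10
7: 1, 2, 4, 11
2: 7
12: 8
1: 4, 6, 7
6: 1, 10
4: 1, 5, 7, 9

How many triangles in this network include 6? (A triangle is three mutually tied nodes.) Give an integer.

6's neighbors are 1 and 10, but none of them are tied to each other, so no triangle contains 6.

0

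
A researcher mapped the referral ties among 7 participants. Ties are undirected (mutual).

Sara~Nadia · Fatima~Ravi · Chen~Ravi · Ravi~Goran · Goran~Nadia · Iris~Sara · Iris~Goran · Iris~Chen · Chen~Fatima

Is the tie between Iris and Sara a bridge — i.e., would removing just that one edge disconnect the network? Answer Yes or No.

Even without that edge, Iris still reaches Sara via Iris – Goran – Nadia – Sara, so the network stays connected. Not a bridge.

No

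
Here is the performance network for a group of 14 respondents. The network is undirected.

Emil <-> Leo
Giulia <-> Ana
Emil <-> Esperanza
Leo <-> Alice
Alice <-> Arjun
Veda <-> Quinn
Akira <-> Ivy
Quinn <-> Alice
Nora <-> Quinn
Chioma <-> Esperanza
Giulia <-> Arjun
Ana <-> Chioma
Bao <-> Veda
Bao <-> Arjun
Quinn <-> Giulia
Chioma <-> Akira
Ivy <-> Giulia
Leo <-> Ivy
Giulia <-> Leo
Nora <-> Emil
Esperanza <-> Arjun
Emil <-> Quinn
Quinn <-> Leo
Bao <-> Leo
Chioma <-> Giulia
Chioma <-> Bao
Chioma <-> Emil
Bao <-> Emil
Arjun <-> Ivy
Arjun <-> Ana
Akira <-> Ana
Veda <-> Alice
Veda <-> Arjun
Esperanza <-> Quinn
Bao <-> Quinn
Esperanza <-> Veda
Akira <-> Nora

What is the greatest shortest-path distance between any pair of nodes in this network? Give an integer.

Eccentricity of each node (its greatest distance to any other): Akira:3, Alice:3, Ana:2, Arjun:3, Bao:2, Chioma:3, Emil:2, Esperanza:2, Giulia:2, Ivy:2, Leo:2, Nora:3, Quinn:2, Veda:3.
The maximum eccentricity is 3, realized for instance by the pair Alice–Chioma via Alice – Leo – Emil – Chioma. So the diameter is 3.

3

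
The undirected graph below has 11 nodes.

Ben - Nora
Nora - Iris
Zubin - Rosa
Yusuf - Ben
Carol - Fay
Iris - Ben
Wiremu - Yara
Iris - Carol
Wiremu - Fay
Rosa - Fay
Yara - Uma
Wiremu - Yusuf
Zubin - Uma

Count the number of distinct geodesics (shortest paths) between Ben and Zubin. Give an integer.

3

The shortest distance is 5. The length-5 paths are: Ben–Iris–Carol–Fay–Rosa–Zubin; Ben–Yusuf–Wiremu–Fay–Rosa–Zubin; Ben–Yusuf–Wiremu–Yara–Uma–Zubin.
That gives 3 distinct shortest paths.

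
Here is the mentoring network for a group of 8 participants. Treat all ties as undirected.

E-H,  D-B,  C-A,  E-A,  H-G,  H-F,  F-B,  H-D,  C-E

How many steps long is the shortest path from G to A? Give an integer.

3

One shortest route is G – H – E – A, which uses 3 edges, and at distance 2 from G we only reach {D, E, F}, which does not include A. So d(G,A) = 3.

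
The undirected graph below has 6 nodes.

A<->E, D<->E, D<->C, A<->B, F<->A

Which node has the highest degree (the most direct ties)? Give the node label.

A

Degrees — A:3, B:1, C:1, D:2, E:2, F:1.
The maximum is 3, attained only by A.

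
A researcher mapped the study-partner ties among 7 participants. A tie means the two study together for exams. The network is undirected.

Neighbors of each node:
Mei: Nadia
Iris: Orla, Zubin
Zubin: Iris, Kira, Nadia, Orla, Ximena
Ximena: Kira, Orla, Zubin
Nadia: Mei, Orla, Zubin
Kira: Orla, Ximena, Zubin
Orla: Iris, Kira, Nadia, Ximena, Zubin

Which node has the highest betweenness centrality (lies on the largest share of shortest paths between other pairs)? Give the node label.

Nadia

Unnormalized betweenness of each node: Iris:0, Kira:0, Mei:0, Nadia:5, Orla:4, Ximena:0, Zubin:4.
Nadia has the largest value, 5, making it the main broker — the node through which the most shortest paths run.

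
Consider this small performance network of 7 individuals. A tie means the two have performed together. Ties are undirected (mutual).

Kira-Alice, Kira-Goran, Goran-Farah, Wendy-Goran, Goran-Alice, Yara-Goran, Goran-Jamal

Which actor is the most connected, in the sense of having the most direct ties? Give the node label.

Degrees — Alice:2, Farah:1, Goran:6, Jamal:1, Kira:2, Wendy:1, Yara:1.
The maximum is 6, attained only by Goran.

Goran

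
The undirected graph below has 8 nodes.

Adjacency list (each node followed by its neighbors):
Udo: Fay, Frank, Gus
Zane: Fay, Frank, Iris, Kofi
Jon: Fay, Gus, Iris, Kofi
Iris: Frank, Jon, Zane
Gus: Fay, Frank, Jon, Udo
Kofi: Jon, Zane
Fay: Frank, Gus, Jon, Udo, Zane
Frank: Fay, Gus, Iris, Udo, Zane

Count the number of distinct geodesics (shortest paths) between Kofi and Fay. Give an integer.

2

The shortest distance is 2. The length-2 paths are: Kofi–Zane–Fay; Kofi–Jon–Fay.
That gives 2 distinct shortest paths.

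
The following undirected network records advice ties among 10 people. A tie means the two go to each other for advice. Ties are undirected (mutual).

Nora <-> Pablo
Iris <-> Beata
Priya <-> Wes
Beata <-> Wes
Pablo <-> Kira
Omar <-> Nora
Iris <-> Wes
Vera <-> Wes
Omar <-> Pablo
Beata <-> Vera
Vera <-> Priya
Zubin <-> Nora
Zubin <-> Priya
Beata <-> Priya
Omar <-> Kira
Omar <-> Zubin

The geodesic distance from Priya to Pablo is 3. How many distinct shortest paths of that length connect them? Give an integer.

The shortest distance is 3. The length-3 paths are: Priya–Zubin–Nora–Pablo; Priya–Zubin–Omar–Pablo.
That gives 2 distinct shortest paths.

2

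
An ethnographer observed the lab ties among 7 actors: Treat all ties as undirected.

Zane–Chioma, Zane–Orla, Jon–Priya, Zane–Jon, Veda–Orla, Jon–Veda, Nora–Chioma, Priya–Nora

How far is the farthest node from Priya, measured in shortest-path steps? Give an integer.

3

Distances from Priya: Chioma:2, Jon:1, Nora:1, Orla:3, Veda:2, Zane:2.
The largest is 3 (to Orla), so the eccentricity of Priya is 3.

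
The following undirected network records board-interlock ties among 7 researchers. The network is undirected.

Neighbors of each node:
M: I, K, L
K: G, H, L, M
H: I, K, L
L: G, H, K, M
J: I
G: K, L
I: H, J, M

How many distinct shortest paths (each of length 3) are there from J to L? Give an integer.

The shortest distance is 3. The length-3 paths are: J–I–M–L; J–I–H–L.
That gives 2 distinct shortest paths.

2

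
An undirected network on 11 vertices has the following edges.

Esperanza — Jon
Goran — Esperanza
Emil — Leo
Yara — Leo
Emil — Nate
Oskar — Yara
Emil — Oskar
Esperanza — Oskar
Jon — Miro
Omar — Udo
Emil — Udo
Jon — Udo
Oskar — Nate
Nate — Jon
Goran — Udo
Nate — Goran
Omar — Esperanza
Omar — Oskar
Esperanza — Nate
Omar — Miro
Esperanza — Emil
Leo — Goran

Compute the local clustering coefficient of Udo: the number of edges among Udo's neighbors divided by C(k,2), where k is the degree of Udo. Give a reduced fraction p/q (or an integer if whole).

Udo's neighbors: Emil, Goran, Jon, and Omar (k = 4).
Possible neighbor pairs: C(4,2) = 6. Edges among them: none → e = 0.
Clustering(Udo) = 0/6 = 0.

0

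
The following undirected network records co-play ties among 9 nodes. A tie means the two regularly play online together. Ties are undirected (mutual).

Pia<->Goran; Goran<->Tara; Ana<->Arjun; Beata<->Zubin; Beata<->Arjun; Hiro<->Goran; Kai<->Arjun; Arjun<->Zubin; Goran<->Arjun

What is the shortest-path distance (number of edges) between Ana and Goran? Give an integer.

2

One shortest route is Ana – Arjun – Goran, which uses 2 edges, and Ana and Goran are not directly tied, so nothing shorter exists. So d(Ana,Goran) = 2.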